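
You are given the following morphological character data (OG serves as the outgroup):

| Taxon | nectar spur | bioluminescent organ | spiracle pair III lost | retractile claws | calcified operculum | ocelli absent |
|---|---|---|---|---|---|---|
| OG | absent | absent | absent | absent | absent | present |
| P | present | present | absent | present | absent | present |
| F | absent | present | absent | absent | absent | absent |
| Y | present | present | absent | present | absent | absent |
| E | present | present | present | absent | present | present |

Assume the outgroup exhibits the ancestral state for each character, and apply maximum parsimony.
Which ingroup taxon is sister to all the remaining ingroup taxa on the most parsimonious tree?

Character polarity is set by the outgroup: the derived state is whichever differs from the outgroup's state, so for ocelli absent the derived state is 'absent', and for the remaining characters it is 'present'.
nectar spur (derived state 'present') is shared by E, P, and Y — a synapomorphy uniting that clade.
bioluminescent organ (derived state 'present') is shared by all ingroup taxa — unites the whole ingroup.
spiracle pair III lost (derived state 'present') is unique to E (autapomorphy; uninformative for grouping).
retractile claws (derived state 'present') is shared by P and Y — a synapomorphy uniting that clade.
calcified operculum: derived state 'present' in E only — an autapomorphy, so it tells us nothing about relationships among taxa.
ocelli absent groups F and Y, which is incompatible with the clades supported by the remaining characters; treating it as convergent (homoplasy) costs fewer steps than any alternative tree.
Most parsimonious ingroup topology: (((P,Y),E),F).
F is sister to the clade containing all other ingroup taxa, so it is the earliest-diverging (most basal) ingroup lineage.

F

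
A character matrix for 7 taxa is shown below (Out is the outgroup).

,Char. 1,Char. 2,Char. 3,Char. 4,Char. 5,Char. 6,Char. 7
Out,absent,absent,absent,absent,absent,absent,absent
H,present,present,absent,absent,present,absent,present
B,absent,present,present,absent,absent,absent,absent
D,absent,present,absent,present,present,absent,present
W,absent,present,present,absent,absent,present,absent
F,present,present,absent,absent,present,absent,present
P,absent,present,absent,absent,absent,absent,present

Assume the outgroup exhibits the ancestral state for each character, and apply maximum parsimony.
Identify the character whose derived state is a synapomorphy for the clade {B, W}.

Char. 3

The outgroup has state 'absent' for every character, so 'present' is the derived state throughout.
Char. 1 (derived state 'present') is shared by F and H — a synapomorphy uniting that clade.
All ingroup taxa share the derived state 'present' for Char. 2; it defines the ingroup but does not resolve relationships within it.
Char. 3 (derived state 'present') is shared by B and W — a synapomorphy uniting that clade.
Char. 4: derived state 'present' in D only — an autapomorphy, so it tells us nothing about relationships among taxa.
Only D, F, and H show the derived state 'present' for Char. 5, supporting them as a clade.
Char. 6 (derived state 'present') is unique to W (autapomorphy; uninformative for grouping).
Only D, F, H, and P show the derived state 'present' for Char. 7, supporting them as a clade.
Most parsimonious ingroup topology: ((((H,F),D),P),(B,W)).
The clade {B, W} is supported by Char. 3: its derived state 'present' occurs in exactly those taxa and in no other taxon (including the outgroup).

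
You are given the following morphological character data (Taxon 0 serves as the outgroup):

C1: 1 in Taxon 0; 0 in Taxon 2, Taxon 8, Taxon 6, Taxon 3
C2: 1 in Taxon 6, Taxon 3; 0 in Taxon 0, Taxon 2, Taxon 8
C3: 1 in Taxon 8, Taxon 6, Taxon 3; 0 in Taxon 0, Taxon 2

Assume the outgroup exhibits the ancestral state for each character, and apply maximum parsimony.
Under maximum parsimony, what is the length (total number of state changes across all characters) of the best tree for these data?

Character polarity is set by the outgroup: the derived state is whichever differs from the outgroup's state, so for C1 the derived state is '0', and for the remaining characters it is '1'.
C1 (derived state '0') is shared by all ingroup taxa — unites the whole ingroup.
Only Taxon 3 and Taxon 6 show the derived state '1' for C2, supporting them as a clade.
C3 (derived state '1') is shared by Taxon 3, Taxon 6, and Taxon 8 — a synapomorphy uniting that clade.
Most parsimonious ingroup topology: (Taxon 2,(Taxon 8,(Taxon 6,Taxon 3))).
Changes per character on this tree: C1: 1; C2: 1; C3: 1.
Total = 3.

3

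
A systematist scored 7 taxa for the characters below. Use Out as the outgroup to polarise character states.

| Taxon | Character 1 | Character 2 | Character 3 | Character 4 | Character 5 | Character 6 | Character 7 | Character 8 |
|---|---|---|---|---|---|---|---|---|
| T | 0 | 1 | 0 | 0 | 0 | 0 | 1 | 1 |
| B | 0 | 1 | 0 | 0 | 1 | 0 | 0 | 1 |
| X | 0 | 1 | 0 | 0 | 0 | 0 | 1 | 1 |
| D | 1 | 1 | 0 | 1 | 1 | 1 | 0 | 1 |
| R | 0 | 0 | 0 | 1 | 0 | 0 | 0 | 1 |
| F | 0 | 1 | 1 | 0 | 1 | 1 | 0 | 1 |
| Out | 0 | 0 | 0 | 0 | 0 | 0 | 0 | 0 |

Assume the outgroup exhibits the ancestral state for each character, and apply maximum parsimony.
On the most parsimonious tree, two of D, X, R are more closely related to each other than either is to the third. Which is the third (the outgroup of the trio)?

The outgroup has state '0' for every character, so '1' is the derived state throughout.
Character 1 (derived state '1') is unique to D (autapomorphy; uninformative for grouping).
Only B, D, F, T, and X show the derived state '1' for Character 2, supporting them as a clade.
Character 3: derived state '1' in F only — an autapomorphy, so it tells us nothing about relationships among taxa.
Character 4 (state '1') occurs in D and R but conflicts with the nesting implied by the other characters — most parsimoniously interpreted as homoplasy.
Character 5 (derived state '1') is shared by B, D, and F — a synapomorphy uniting that clade.
Character 6: derived state '1' in D and F only — synapomorphy for {D, F}.
Character 7 (derived state '1') is shared by T and X — a synapomorphy uniting that clade.
Character 8 (derived state '1') is shared by all ingroup taxa — unites the whole ingroup.
Most parsimonious ingroup topology: (((B,(D,F)),(T,X)),R).
D and X share a more recent common ancestor with each other than either does with R, so R is the least closely related of the three.

R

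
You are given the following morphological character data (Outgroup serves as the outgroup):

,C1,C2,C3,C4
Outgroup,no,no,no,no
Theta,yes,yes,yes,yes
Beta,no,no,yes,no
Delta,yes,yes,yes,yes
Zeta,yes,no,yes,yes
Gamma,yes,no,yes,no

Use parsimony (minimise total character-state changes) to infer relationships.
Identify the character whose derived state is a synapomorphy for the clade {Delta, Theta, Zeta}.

C4

The outgroup has state 'no' for every character, so 'yes' is the derived state throughout.
C1 (derived state 'yes') is shared by Delta, Gamma, Theta, and Zeta — a synapomorphy uniting that clade.
C2 (derived state 'yes') is shared by Delta and Theta — a synapomorphy uniting that clade.
C3 (derived state 'yes') is shared by all ingroup taxa — unites the whole ingroup.
C4: derived state 'yes' in Delta, Theta, and Zeta only — synapomorphy for {Delta, Theta, Zeta}.
Most parsimonious ingroup topology: ((((Theta,Delta),Zeta),Gamma),Beta).
The clade {Delta, Theta, Zeta} is supported by C4: its derived state 'yes' occurs in exactly those taxa and in no other taxon (including the outgroup).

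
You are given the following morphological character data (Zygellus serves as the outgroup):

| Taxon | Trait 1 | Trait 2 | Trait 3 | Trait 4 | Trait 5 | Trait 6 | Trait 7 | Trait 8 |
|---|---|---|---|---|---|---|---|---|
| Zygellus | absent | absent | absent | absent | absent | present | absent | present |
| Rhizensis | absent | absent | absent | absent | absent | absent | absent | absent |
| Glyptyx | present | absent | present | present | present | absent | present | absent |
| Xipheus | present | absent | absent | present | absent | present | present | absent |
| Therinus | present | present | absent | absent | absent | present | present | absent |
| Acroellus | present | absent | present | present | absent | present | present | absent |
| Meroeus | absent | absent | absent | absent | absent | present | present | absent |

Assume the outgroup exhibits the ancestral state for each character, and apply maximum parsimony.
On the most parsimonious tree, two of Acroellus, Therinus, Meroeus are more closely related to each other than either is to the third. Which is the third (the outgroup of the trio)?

Character polarity is set by the outgroup: the derived state is whichever differs from the outgroup's state, so for Trait 6, Trait 8 the derived state is 'absent', and for the remaining characters it is 'present'.
Trait 1: derived state 'present' in Acroellus, Glyptyx, Therinus, and Xipheus only — synapomorphy for {Acroellus, Glyptyx, Therinus, Xipheus}.
Trait 2: derived state 'present' in Therinus only — an autapomorphy, so it tells us nothing about relationships among taxa.
Trait 3: derived state 'present' in Acroellus and Glyptyx only — synapomorphy for {Acroellus, Glyptyx}.
Trait 4: derived state 'present' in Acroellus, Glyptyx, and Xipheus only — synapomorphy for {Acroellus, Glyptyx, Xipheus}.
Trait 5: derived state 'present' in Glyptyx only — an autapomorphy, so it tells us nothing about relationships among taxa.
Trait 6 (state 'absent') occurs in Glyptyx and Rhizensis but conflicts with the nesting implied by the other characters — most parsimoniously interpreted as homoplasy.
Only Acroellus, Glyptyx, Meroeus, Therinus, and Xipheus show the derived state 'present' for Trait 7, supporting them as a clade.
Trait 8 (derived state 'absent') is shared by all ingroup taxa — unites the whole ingroup.
Most parsimonious ingroup topology: (((((Acroellus,Glyptyx),Xipheus),Therinus),Meroeus),Rhizensis).
Acroellus and Therinus share a more recent common ancestor with each other than either does with Meroeus, so Meroeus is the least closely related of the three.

Meroeus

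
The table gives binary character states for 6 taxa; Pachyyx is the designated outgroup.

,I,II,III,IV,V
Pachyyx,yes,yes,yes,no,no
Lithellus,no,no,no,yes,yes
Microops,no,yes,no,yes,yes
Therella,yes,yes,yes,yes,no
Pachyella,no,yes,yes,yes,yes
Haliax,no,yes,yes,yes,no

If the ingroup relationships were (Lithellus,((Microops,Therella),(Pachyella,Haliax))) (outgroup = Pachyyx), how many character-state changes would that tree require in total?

9

Map each character onto (Lithellus,((Microops,Therella),(Pachyella,Haliax))) (rooted by Pachyyx) and count the minimum state changes it requires (Fitch parsimony):
I: 2; II: 1; III: 2; IV: 1; V: 3.
Total tree length = 9.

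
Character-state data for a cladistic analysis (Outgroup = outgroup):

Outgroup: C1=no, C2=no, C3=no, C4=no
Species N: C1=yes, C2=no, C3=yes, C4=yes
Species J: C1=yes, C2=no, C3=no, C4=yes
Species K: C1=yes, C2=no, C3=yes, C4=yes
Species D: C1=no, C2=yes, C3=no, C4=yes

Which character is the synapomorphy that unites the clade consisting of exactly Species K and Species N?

C3

The outgroup has state 'no' for every character, so 'yes' is the derived state throughout.
C1 (derived state 'yes') is shared by Species J, Species K, and Species N — a synapomorphy uniting that clade.
C2 (derived state 'yes') is unique to Species D (autapomorphy; uninformative for grouping).
Only Species K and Species N show the derived state 'yes' for C3, supporting them as a clade.
C4 (derived state 'yes') is shared by all ingroup taxa — unites the whole ingroup.
Most parsimonious ingroup topology: (((Species N,Species K),Species J),Species D).
The clade {Species K, Species N} is supported by C3: its derived state 'yes' occurs in exactly those taxa and in no other taxon (including the outgroup).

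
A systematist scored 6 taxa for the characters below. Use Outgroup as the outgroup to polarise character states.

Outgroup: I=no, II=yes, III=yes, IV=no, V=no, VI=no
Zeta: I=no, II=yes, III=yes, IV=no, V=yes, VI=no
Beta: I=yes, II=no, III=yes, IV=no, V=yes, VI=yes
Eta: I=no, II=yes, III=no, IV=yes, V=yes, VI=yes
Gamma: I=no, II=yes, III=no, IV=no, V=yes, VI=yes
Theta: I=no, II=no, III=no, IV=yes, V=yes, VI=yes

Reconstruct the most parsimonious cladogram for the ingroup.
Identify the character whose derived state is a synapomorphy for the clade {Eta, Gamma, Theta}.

Character polarity is set by the outgroup: the derived state is whichever differs from the outgroup's state, so for II, III the derived state is 'no', and for the remaining characters it is 'yes'.
I: derived state 'yes' in Beta only — an autapomorphy, so it tells us nothing about relationships among taxa.
II (state 'no') occurs in Beta and Theta but conflicts with the nesting implied by the other characters — most parsimoniously interpreted as homoplasy.
Only Eta, Gamma, and Theta show the derived state 'no' for III, supporting them as a clade.
Only Eta and Theta show the derived state 'yes' for IV, supporting them as a clade.
V (derived state 'yes') is shared by all ingroup taxa — unites the whole ingroup.
VI: derived state 'yes' in Beta, Eta, Gamma, and Theta only — synapomorphy for {Beta, Eta, Gamma, Theta}.
Most parsimonious ingroup topology: (Zeta,(Beta,((Eta,Theta),Gamma))).
The clade {Eta, Gamma, Theta} is supported by III: its derived state 'no' occurs in exactly those taxa and in no other taxon (including the outgroup).

III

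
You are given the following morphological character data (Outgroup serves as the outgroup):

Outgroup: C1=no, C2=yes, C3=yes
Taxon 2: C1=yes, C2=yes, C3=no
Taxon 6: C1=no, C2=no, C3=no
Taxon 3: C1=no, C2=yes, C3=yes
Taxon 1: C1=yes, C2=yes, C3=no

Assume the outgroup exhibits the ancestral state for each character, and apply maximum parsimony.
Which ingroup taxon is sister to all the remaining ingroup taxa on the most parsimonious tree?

Character polarity is set by the outgroup: the derived state is whichever differs from the outgroup's state, so for C2, C3 the derived state is 'no', and for the remaining characters it is 'yes'.
C1 (derived state 'yes') is shared by Taxon 1 and Taxon 2 — a synapomorphy uniting that clade.
C2: derived state 'no' in Taxon 6 only — an autapomorphy, so it tells us nothing about relationships among taxa.
C3: derived state 'no' in Taxon 1, Taxon 2, and Taxon 6 only — synapomorphy for {Taxon 1, Taxon 2, Taxon 6}.
Most parsimonious ingroup topology: (((Taxon 2,Taxon 1),Taxon 6),Taxon 3).
Taxon 3 is sister to the clade containing all other ingroup taxa, so it is the earliest-diverging (most basal) ingroup lineage.

Taxon 3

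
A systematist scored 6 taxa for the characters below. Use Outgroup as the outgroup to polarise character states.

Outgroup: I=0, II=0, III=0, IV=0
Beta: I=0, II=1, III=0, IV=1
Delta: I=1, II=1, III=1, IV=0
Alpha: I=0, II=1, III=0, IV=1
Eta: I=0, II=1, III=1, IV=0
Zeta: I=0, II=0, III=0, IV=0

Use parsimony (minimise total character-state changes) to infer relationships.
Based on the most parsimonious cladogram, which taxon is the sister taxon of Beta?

Alpha

The outgroup has state '0' for every character, so '1' is the derived state throughout.
I: derived state '1' in Delta only — an autapomorphy, so it tells us nothing about relationships among taxa.
II: derived state '1' in Alpha, Beta, Delta, and Eta only — synapomorphy for {Alpha, Beta, Delta, Eta}.
III: derived state '1' in Delta and Eta only — synapomorphy for {Delta, Eta}.
IV: derived state '1' in Alpha and Beta only — synapomorphy for {Alpha, Beta}.
Most parsimonious ingroup topology: (((Beta,Alpha),(Delta,Eta)),Zeta).
Beta and Alpha form a cherry on this tree, so they are sister taxa.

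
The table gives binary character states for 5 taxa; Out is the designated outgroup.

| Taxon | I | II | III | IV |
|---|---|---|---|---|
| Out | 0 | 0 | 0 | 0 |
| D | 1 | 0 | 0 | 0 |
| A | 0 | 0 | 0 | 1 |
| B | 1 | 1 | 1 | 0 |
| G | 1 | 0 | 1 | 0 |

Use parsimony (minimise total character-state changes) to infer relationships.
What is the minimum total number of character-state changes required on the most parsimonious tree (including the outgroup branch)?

The outgroup has state '0' for every character, so '1' is the derived state throughout.
I (derived state '1') is shared by B, D, and G — a synapomorphy uniting that clade.
II: derived state '1' in B only — an autapomorphy, so it tells us nothing about relationships among taxa.
III: derived state '1' in B and G only — synapomorphy for {B, G}.
IV (derived state '1') is unique to A (autapomorphy; uninformative for grouping).
Most parsimonious ingroup topology: ((D,(B,G)),A).
Changes per character on this tree: I: 1; II: 1; III: 1; IV: 1.
Total = 4.

4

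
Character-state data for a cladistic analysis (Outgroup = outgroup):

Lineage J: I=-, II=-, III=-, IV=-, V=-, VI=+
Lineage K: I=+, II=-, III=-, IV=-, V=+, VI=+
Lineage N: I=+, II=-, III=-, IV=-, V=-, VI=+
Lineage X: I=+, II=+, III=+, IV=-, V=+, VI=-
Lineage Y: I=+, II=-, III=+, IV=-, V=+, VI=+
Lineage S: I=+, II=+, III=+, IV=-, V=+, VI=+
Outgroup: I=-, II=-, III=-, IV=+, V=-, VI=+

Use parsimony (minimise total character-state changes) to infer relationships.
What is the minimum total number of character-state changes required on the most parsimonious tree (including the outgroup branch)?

6

Character polarity is set by the outgroup: the derived state is whichever differs from the outgroup's state, so for IV, VI the derived state is '-', and for the remaining characters it is '+'.
I: derived state '+' in Lineage K, Lineage N, Lineage S, Lineage X, and Lineage Y only — synapomorphy for {Lineage K, Lineage N, Lineage S, Lineage X, Lineage Y}.
II (derived state '+') is shared by Lineage S and Lineage X — a synapomorphy uniting that clade.
Only Lineage S, Lineage X, and Lineage Y show the derived state '+' for III, supporting them as a clade.
IV (derived state '-') is shared by all ingroup taxa — unites the whole ingroup.
V: derived state '+' in Lineage K, Lineage S, Lineage X, and Lineage Y only — synapomorphy for {Lineage K, Lineage S, Lineage X, Lineage Y}.
VI: derived state '-' in Lineage X only — an autapomorphy, so it tells us nothing about relationships among taxa.
Most parsimonious ingroup topology: (Lineage J,(((Lineage Y,(Lineage X,Lineage S)),Lineage K),Lineage N)).
Changes per character on this tree: I: 1; II: 1; III: 1; IV: 1; V: 1; VI: 1.
Total = 6.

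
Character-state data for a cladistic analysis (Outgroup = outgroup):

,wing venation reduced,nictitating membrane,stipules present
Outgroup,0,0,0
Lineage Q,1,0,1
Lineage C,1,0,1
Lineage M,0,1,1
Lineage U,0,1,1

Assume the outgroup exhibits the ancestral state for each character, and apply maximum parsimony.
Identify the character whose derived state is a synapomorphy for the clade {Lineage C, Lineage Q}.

wing venation reduced

The outgroup has state '0' for every character, so '1' is the derived state throughout.
wing venation reduced: derived state '1' in Lineage C and Lineage Q only — synapomorphy for {Lineage C, Lineage Q}.
Only Lineage M and Lineage U show the derived state '1' for nictitating membrane, supporting them as a clade.
All ingroup taxa share the derived state '1' for stipules present; it defines the ingroup but does not resolve relationships within it.
Most parsimonious ingroup topology: ((Lineage Q,Lineage C),(Lineage M,Lineage U)).
The clade {Lineage C, Lineage Q} is supported by wing venation reduced: its derived state '1' occurs in exactly those taxa and in no other taxon (including the outgroup).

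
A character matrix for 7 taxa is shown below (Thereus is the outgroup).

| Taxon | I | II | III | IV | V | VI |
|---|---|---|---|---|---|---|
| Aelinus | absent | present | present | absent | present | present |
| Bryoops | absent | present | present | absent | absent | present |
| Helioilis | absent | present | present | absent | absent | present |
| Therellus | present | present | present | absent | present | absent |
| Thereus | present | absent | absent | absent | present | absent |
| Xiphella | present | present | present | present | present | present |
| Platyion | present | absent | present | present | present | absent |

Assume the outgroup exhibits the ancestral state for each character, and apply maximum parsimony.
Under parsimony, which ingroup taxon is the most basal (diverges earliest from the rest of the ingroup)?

Platyion

Character polarity is set by the outgroup: the derived state is whichever differs from the outgroup's state, so for I, V the derived state is 'absent', and for the remaining characters it is 'present'.
I (derived state 'absent') is shared by Aelinus, Bryoops, and Helioilis — a synapomorphy uniting that clade.
Only Aelinus, Bryoops, Helioilis, Therellus, and Xiphella show the derived state 'present' for II, supporting them as a clade.
All ingroup taxa share the derived state 'present' for III; it defines the ingroup but does not resolve relationships within it.
IV (state 'present') occurs in Platyion and Xiphella but conflicts with the nesting implied by the other characters — most parsimoniously interpreted as homoplasy.
V (derived state 'absent') is shared by Bryoops and Helioilis — a synapomorphy uniting that clade.
Only Aelinus, Bryoops, Helioilis, and Xiphella show the derived state 'present' for VI, supporting them as a clade.
Most parsimonious ingroup topology: ((((Aelinus,(Helioilis,Bryoops)),Xiphella),Therellus),Platyion).
Platyion is sister to the clade containing all other ingroup taxa, so it is the earliest-diverging (most basal) ingroup lineage.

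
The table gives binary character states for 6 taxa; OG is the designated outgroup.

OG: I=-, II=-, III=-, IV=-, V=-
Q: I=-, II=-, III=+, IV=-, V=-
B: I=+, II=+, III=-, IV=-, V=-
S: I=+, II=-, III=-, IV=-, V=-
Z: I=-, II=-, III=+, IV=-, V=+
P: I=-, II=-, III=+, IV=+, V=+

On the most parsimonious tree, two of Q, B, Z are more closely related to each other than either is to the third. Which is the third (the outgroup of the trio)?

The outgroup has state '-' for every character, so '+' is the derived state throughout.
Only B and S show the derived state '+' for I, supporting them as a clade.
II (derived state '+') is unique to B (autapomorphy; uninformative for grouping).
III: derived state '+' in P, Q, and Z only — synapomorphy for {P, Q, Z}.
IV (derived state '+') is unique to P (autapomorphy; uninformative for grouping).
V: derived state '+' in P and Z only — synapomorphy for {P, Z}.
Most parsimonious ingroup topology: ((Q,(Z,P)),(B,S)).
Q and Z share a more recent common ancestor with each other than either does with B, so B is the least closely related of the three.

B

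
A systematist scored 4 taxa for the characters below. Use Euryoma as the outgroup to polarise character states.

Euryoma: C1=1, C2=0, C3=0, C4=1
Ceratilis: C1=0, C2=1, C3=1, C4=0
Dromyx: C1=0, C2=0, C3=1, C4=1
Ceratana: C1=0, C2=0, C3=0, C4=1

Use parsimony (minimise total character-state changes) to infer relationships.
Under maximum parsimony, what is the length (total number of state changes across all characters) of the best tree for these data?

4

Character polarity is set by the outgroup: the derived state is whichever differs from the outgroup's state, so for C1, C4 the derived state is '0', and for the remaining characters it is '1'.
C1 (derived state '0') is shared by all ingroup taxa — unites the whole ingroup.
C2 (derived state '1') is unique to Ceratilis (autapomorphy; uninformative for grouping).
C3: derived state '1' in Ceratilis and Dromyx only — synapomorphy for {Ceratilis, Dromyx}.
C4 (derived state '0') is unique to Ceratilis (autapomorphy; uninformative for grouping).
Most parsimonious ingroup topology: ((Ceratilis,Dromyx),Ceratana).
Changes per character on this tree: C1: 1; C2: 1; C3: 1; C4: 1.
Total = 4.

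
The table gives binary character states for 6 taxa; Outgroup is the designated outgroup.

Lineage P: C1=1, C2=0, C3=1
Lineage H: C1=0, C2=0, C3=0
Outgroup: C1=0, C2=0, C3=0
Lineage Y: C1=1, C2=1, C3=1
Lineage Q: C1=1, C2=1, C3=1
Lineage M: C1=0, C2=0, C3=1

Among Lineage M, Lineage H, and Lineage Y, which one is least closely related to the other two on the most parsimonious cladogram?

The outgroup has state '0' for every character, so '1' is the derived state throughout.
Only Lineage P, Lineage Q, and Lineage Y show the derived state '1' for C1, supporting them as a clade.
C2 (derived state '1') is shared by Lineage Q and Lineage Y — a synapomorphy uniting that clade.
C3 (derived state '1') is shared by Lineage M, Lineage P, Lineage Q, and Lineage Y — a synapomorphy uniting that clade.
Most parsimonious ingroup topology: (Lineage H,(((Lineage Y,Lineage Q),Lineage P),Lineage M)).
Lineage Y and Lineage M share a more recent common ancestor with each other than either does with Lineage H, so Lineage H is the least closely related of the three.

Lineage H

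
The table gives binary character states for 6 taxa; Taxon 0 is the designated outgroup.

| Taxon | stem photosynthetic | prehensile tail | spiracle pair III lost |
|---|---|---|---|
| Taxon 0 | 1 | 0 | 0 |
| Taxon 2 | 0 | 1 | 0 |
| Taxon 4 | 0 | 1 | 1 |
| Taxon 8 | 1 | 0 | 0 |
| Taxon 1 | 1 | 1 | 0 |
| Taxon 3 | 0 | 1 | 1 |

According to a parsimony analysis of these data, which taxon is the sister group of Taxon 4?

Taxon 3

Character polarity is set by the outgroup: the derived state is whichever differs from the outgroup's state, so for stem photosynthetic the derived state is '0', and for the remaining characters it is '1'.
stem photosynthetic (derived state '0') is shared by Taxon 2, Taxon 3, and Taxon 4 — a synapomorphy uniting that clade.
prehensile tail (derived state '1') is shared by Taxon 1, Taxon 2, Taxon 3, and Taxon 4 — a synapomorphy uniting that clade.
spiracle pair III lost (derived state '1') is shared by Taxon 3 and Taxon 4 — a synapomorphy uniting that clade.
Most parsimonious ingroup topology: (((Taxon 2,(Taxon 4,Taxon 3)),Taxon 1),Taxon 8).
Taxon 4 and Taxon 3 form a cherry on this tree, so they are sister taxa.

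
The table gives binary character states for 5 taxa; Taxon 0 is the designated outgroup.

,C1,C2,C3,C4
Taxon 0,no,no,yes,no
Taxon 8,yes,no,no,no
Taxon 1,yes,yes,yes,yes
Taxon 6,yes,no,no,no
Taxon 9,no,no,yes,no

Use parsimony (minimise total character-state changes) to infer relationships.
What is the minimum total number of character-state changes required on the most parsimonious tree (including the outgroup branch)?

Character polarity is set by the outgroup: the derived state is whichever differs from the outgroup's state, so for C3 the derived state is 'no', and for the remaining characters it is 'yes'.
C1 (derived state 'yes') is shared by Taxon 1, Taxon 6, and Taxon 8 — a synapomorphy uniting that clade.
C2: derived state 'yes' in Taxon 1 only — an autapomorphy, so it tells us nothing about relationships among taxa.
Only Taxon 6 and Taxon 8 show the derived state 'no' for C3, supporting them as a clade.
C4: derived state 'yes' in Taxon 1 only — an autapomorphy, so it tells us nothing about relationships among taxa.
Most parsimonious ingroup topology: (((Taxon 8,Taxon 6),Taxon 1),Taxon 9).
Changes per character on this tree: C1: 1; C2: 1; C3: 1; C4: 1.
Total = 4.

4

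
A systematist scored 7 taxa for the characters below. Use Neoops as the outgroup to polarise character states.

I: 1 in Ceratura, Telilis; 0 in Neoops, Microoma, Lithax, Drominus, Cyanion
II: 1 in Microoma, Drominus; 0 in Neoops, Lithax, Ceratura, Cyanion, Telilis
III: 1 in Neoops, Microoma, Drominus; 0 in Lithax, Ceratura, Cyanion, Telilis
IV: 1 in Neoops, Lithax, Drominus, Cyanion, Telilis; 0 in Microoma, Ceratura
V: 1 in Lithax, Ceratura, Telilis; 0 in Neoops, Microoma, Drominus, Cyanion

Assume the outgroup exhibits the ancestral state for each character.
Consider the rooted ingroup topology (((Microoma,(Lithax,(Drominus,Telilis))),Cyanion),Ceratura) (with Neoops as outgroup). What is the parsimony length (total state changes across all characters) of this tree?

12

Map each character onto (((Microoma,(Lithax,(Drominus,Telilis))),Cyanion),Ceratura) (rooted by Neoops) and count the minimum state changes it requires (Fitch parsimony):
I: 2; II: 2; III: 3; IV: 2; V: 3.
Total tree length = 12.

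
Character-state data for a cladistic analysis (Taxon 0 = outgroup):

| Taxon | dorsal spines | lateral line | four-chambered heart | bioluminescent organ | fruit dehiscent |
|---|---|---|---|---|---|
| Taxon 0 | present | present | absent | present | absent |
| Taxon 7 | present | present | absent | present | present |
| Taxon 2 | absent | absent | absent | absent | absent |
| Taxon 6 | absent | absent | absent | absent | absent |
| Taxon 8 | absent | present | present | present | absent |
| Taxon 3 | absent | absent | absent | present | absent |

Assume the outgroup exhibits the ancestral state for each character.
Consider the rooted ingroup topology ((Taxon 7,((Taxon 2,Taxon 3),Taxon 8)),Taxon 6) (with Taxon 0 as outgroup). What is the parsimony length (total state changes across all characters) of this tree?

8

Map each character onto ((Taxon 7,((Taxon 2,Taxon 3),Taxon 8)),Taxon 6) (rooted by Taxon 0) and count the minimum state changes it requires (Fitch parsimony):
dorsal spines: 2; lateral line: 2; four-chambered heart: 1; bioluminescent organ: 2; fruit dehiscent: 1.
Total tree length = 8.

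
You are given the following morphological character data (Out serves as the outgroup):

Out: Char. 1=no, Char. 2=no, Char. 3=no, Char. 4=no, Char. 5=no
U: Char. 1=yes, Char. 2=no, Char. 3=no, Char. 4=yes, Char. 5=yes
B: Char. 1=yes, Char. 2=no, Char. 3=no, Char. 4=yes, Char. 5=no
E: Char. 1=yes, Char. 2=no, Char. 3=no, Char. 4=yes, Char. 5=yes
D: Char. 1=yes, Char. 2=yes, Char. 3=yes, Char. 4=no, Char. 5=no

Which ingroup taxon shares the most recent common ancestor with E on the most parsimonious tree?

U

The outgroup has state 'no' for every character, so 'yes' is the derived state throughout.
All ingroup taxa share the derived state 'yes' for Char. 1; it defines the ingroup but does not resolve relationships within it.
Char. 2 (derived state 'yes') is unique to D (autapomorphy; uninformative for grouping).
Char. 3: derived state 'yes' in D only — an autapomorphy, so it tells us nothing about relationships among taxa.
Only B, E, and U show the derived state 'yes' for Char. 4, supporting them as a clade.
Char. 5 (derived state 'yes') is shared by E and U — a synapomorphy uniting that clade.
Most parsimonious ingroup topology: (((U,E),B),D).
E and U form a cherry on this tree, so they are sister taxa.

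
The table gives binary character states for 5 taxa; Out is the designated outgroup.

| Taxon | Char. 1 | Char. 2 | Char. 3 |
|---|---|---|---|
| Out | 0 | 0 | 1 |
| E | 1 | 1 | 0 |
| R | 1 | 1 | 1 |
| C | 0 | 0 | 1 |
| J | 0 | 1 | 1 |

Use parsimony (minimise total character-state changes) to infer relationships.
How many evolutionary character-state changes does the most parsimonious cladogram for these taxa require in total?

3

Character polarity is set by the outgroup: the derived state is whichever differs from the outgroup's state, so for Char. 3 the derived state is '0', and for the remaining characters it is '1'.
Only E and R show the derived state '1' for Char. 1, supporting them as a clade.
Only E, J, and R show the derived state '1' for Char. 2, supporting them as a clade.
Char. 3 (derived state '0') is unique to E (autapomorphy; uninformative for grouping).
Most parsimonious ingroup topology: (((E,R),J),C).
Changes per character on this tree: Char. 1: 1; Char. 2: 1; Char. 3: 1.
Total = 3.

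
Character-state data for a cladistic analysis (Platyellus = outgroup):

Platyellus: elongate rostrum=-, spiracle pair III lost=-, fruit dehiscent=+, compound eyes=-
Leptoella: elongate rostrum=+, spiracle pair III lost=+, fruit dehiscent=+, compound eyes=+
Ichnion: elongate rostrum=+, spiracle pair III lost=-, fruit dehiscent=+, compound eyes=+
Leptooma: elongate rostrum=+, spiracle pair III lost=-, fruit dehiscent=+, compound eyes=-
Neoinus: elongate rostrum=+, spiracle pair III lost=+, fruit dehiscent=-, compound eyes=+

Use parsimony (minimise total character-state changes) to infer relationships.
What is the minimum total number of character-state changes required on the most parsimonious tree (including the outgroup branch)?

4

Character polarity is set by the outgroup: the derived state is whichever differs from the outgroup's state, so for fruit dehiscent the derived state is '-', and for the remaining characters it is '+'.
All ingroup taxa share the derived state '+' for elongate rostrum; it defines the ingroup but does not resolve relationships within it.
Only Leptoella and Neoinus show the derived state '+' for spiracle pair III lost, supporting them as a clade.
fruit dehiscent (derived state '-') is unique to Neoinus (autapomorphy; uninformative for grouping).
compound eyes: derived state '+' in Ichnion, Leptoella, and Neoinus only — synapomorphy for {Ichnion, Leptoella, Neoinus}.
Most parsimonious ingroup topology: (((Leptoella,Neoinus),Ichnion),Leptooma).
Changes per character on this tree: elongate rostrum: 1; spiracle pair III lost: 1; fruit dehiscent: 1; compound eyes: 1.
Total = 4.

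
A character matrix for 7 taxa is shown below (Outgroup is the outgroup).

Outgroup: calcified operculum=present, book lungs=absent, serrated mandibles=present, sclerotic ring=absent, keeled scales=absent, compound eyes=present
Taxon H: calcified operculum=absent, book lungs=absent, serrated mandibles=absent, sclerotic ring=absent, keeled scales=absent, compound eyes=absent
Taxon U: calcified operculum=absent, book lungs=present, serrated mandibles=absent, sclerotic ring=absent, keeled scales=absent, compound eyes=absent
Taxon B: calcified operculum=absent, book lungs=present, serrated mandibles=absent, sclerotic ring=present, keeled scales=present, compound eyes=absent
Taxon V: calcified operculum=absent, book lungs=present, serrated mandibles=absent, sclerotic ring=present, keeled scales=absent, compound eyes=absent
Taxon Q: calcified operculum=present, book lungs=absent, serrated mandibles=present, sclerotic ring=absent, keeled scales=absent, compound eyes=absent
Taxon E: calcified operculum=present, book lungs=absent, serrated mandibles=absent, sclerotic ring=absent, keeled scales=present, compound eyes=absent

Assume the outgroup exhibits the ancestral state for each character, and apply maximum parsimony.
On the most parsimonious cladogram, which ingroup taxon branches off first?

Taxon Q

Character polarity is set by the outgroup: the derived state is whichever differs from the outgroup's state, so for calcified operculum, serrated mandibles, compound eyes the derived state is 'absent', and for the remaining characters it is 'present'.
calcified operculum: derived state 'absent' in Taxon B, Taxon H, Taxon U, and Taxon V only — synapomorphy for {Taxon B, Taxon H, Taxon U, Taxon V}.
Only Taxon B, Taxon U, and Taxon V show the derived state 'present' for book lungs, supporting them as a clade.
serrated mandibles (derived state 'absent') is shared by Taxon B, Taxon E, Taxon H, Taxon U, and Taxon V — a synapomorphy uniting that clade.
Only Taxon B and Taxon V show the derived state 'present' for sclerotic ring, supporting them as a clade.
keeled scales groups Taxon B and Taxon E, which is incompatible with the clades supported by the remaining characters; treating it as convergent (homoplasy) costs fewer steps than any alternative tree.
All ingroup taxa share the derived state 'absent' for compound eyes; it defines the ingroup but does not resolve relationships within it.
Most parsimonious ingroup topology: (((Taxon H,(Taxon U,(Taxon B,Taxon V))),Taxon E),Taxon Q).
Taxon Q is sister to the clade containing all other ingroup taxa, so it is the earliest-diverging (most basal) ingroup lineage.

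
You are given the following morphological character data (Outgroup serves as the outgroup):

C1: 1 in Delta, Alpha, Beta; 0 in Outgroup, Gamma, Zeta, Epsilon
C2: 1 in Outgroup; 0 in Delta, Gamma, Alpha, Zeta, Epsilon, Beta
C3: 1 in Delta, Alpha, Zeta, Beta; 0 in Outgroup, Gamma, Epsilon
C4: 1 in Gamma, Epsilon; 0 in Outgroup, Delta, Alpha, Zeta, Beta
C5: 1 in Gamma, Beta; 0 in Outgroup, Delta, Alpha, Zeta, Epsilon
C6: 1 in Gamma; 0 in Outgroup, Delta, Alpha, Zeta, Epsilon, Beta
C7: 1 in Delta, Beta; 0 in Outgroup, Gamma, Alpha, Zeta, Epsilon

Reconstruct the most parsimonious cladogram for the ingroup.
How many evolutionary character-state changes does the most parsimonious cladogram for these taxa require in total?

8

Character polarity is set by the outgroup: the derived state is whichever differs from the outgroup's state, so for C2 the derived state is '0', and for the remaining characters it is '1'.
Only Alpha, Beta, and Delta show the derived state '1' for C1, supporting them as a clade.
C2 (derived state '0') is shared by all ingroup taxa — unites the whole ingroup.
C3: derived state '1' in Alpha, Beta, Delta, and Zeta only — synapomorphy for {Alpha, Beta, Delta, Zeta}.
C4 (derived state '1') is shared by Epsilon and Gamma — a synapomorphy uniting that clade.
C5 (state '1') occurs in Beta and Gamma but conflicts with the nesting implied by the other characters — most parsimoniously interpreted as homoplasy.
C6 (derived state '1') is unique to Gamma (autapomorphy; uninformative for grouping).
C7: derived state '1' in Beta and Delta only — synapomorphy for {Beta, Delta}.
Most parsimonious ingroup topology: ((((Delta,Beta),Alpha),Zeta),(Gamma,Epsilon)).
Changes per character on this tree: C1: 1; C2: 1; C3: 1; C4: 1; C5: 2; C6: 1; C7: 1.
Total = 8.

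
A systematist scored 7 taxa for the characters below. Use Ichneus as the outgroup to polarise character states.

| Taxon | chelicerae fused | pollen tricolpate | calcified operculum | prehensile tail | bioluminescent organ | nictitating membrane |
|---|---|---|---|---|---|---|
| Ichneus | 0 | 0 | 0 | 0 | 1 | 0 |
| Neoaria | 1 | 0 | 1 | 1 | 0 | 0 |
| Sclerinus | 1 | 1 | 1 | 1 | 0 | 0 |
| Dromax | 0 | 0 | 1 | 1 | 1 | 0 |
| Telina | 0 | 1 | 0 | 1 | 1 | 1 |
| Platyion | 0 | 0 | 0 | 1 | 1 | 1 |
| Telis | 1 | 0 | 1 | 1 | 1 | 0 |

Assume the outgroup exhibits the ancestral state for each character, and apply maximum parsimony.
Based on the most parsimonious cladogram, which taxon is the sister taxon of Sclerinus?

Neoaria

Character polarity is set by the outgroup: the derived state is whichever differs from the outgroup's state, so for bioluminescent organ the derived state is '0', and for the remaining characters it is '1'.
chelicerae fused (derived state '1') is shared by Neoaria, Sclerinus, and Telis — a synapomorphy uniting that clade.
pollen tricolpate groups Sclerinus and Telina, which is incompatible with the clades supported by the remaining characters; treating it as convergent (homoplasy) costs fewer steps than any alternative tree.
Only Dromax, Neoaria, Sclerinus, and Telis show the derived state '1' for calcified operculum, supporting them as a clade.
All ingroup taxa share the derived state '1' for prehensile tail; it defines the ingroup but does not resolve relationships within it.
bioluminescent organ: derived state '0' in Neoaria and Sclerinus only — synapomorphy for {Neoaria, Sclerinus}.
Only Platyion and Telina show the derived state '1' for nictitating membrane, supporting them as a clade.
Most parsimonious ingroup topology: ((((Neoaria,Sclerinus),Telis),Dromax),(Telina,Platyion)).
Sclerinus and Neoaria form a cherry on this tree, so they are sister taxa.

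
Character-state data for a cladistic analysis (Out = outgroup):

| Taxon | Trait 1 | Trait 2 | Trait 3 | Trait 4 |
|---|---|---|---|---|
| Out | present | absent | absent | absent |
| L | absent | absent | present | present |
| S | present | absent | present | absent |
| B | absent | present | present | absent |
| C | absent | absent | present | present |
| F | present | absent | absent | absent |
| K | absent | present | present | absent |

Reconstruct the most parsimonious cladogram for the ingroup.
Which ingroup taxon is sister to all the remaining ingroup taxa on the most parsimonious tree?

Character polarity is set by the outgroup: the derived state is whichever differs from the outgroup's state, so for Trait 1 the derived state is 'absent', and for the remaining characters it is 'present'.
Trait 1 (derived state 'absent') is shared by B, C, K, and L — a synapomorphy uniting that clade.
Only B and K show the derived state 'present' for Trait 2, supporting them as a clade.
Trait 3: derived state 'present' in B, C, K, L, and S only — synapomorphy for {B, C, K, L, S}.
Trait 4: derived state 'present' in C and L only — synapomorphy for {C, L}.
Most parsimonious ingroup topology: ((((L,C),(B,K)),S),F).
F is sister to the clade containing all other ingroup taxa, so it is the earliest-diverging (most basal) ingroup lineage.

F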